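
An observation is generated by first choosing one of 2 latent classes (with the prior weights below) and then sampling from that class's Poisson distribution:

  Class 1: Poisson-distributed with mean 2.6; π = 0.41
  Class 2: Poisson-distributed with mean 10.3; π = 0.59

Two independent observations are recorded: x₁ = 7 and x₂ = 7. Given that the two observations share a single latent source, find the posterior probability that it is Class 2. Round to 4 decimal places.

Posterior ∝ prior × likelihood, so P(k | x) ∝ π_k f_k(x); normalise over all components.
Since both observations come from the same component, the likelihood for component k is f_k(x₁)·f_k(x₂).
  L_1 = [e^(−2.6)·2.6^7/7! = 0.0118363] × [0.0118363] = 0.000140099
  L_2 = [e^(−10.3)·10.3^7/7! = 0.0820724] × [0.0820724] = 0.00673587
Multiply by the mixture weights:
  π_1·L_1 = 0.41 × 0.000140099 = 5.74405e-05
  π_2·L_2 = 0.59 × 0.00673587 = 0.00397416
Evidence: 5.74405e-05 + 0.00397416 = 0.0040316
P(Class 2 | x₁,x₂) ≈ 0.9858

0.9858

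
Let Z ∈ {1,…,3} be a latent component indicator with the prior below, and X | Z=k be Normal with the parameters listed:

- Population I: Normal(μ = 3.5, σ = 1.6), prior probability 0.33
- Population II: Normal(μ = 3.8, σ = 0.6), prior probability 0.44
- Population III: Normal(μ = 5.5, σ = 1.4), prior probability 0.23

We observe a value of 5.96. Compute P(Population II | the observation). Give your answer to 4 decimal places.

By Bayes' theorem, P(k | x) = π_k f_k(x) / Σ_j π_j f_j(x).
Normal densities:
  L_I = (1/(1.6·√(2π)))·exp(−(5.96−3.5)²/(2·1.6²)) = 0.249339·exp(-1.18195) = 0.0764671
  L_II = (1/(0.6·√(2π)))·exp(−(5.96−3.8)²/(2·0.6²)) = 0.664904·exp(-6.48000) = 0.00101984
  L_III = (1/(1.4·√(2π)))·exp(−(5.96−5.5)²/(2·1.4²)) = 0.284959·exp(-0.05398) = 0.269985
Unnormalised posteriors:
  π_I·L_I = 0.33 × 0.0764671 = 0.0252341
  π_II·L_II = 0.44 × 0.00101984 = 0.000448728
  π_III·L_III = 0.23 × 0.269985 = 0.0620965
Normaliser: 0.0252341 + 0.000448728 + 0.0620965 = 0.0877793
P(Population II | 5.96) = 0.000448728 / 0.0877793 ≈ 0.0051

0.0051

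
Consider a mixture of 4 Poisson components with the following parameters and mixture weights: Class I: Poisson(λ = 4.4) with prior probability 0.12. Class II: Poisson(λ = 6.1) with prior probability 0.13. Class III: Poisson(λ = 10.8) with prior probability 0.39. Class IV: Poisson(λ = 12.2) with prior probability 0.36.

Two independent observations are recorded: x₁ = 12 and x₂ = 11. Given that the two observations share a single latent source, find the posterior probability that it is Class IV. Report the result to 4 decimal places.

0.4789

P(component k | x) = w_k·f_k(x) / marginal(x), where marginal(x) = Σ_j w_j·f_j(x).
Since both observations come from the same component, the likelihood for component k is f_k(x₁)·f_k(x₂).
  L_I = [0.00134958] × [0.00368068] = 4.96738e-06
  L_II = [0.0124287] × [0.0244498] = 0.000303879
  L_III = [0.107243] × [0.119159] = 0.0127789
  L_IV = [0.11418] × [0.112308] = 0.0128232
Multiply by the mixture weights:
  w_I·L_I = 0.12 × 4.96738e-06 = 5.96086e-07
  w_II·L_II = 0.13 × 0.000303879 = 3.95043e-05
  w_III·L_III = 0.39 × 0.0127789 = 0.00498376
  w_IV·L_IV = 0.36 × 0.0128232 = 0.00461637
Sum: 5.96086e-07 + 3.95043e-05 + 0.00498376 + 0.00461637 = 0.00964023
Responsibility of Class IV: 0.00461637 / 0.00964023 ≈ 0.4789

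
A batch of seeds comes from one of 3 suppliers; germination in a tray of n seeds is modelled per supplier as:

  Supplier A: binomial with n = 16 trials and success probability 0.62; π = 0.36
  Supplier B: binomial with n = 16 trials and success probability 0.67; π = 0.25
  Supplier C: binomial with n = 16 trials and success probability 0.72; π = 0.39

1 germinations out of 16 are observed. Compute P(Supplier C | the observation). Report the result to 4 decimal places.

0.0117

P(component k | x) = π_k·f_k(x) / marginal(x), where marginal(x) = Σ_j π_j·f_j(x).
Binomial probabilities:
  f_A = 4.93476e-06
  f_B = 6.42545e-07
  f_C = 5.8725e-08
Weight by the priors:
  π_A·f_A = 0.36 × 4.93476e-06 = 1.77651e-06
  π_B·f_B = 0.25 × 6.42545e-07 = 1.60636e-07
  π_C·f_C = 0.39 × 5.8725e-08 = 2.29027e-08
Denominator: 1.77651e-06 + 1.60636e-07 + 2.29027e-08 = 1.96005e-06
P(Supplier C | the observation) ≈ 0.0117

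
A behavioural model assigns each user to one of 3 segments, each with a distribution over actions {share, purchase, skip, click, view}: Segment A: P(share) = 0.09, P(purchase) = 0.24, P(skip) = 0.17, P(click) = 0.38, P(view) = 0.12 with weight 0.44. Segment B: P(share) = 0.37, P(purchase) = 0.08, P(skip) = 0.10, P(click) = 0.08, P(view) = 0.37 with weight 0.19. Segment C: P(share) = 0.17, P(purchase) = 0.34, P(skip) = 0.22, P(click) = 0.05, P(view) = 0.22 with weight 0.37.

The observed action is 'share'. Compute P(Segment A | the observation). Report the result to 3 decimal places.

0.229

Posterior ∝ prior × likelihood, so P(k | x) ∝ w_k f_k(x); normalise over all components.
Categorical probabilities:
  p_A = P(share | comp) = 0.09
  p_B = P(share | comp) = 0.37
  p_C = P(share | comp) = 0.17
Weight by the priors:
  w_A·p_A = 0.44 × 0.09 = 0.0396
  w_B·p_B = 0.19 × 0.37 = 0.0703
  w_C·p_C = 0.37 × 0.17 = 0.0629
Evidence: 0.0396 + 0.0703 + 0.0629 = 0.1728
Responsibility of Segment A: 0.0396 / 0.1728 ≈ 0.229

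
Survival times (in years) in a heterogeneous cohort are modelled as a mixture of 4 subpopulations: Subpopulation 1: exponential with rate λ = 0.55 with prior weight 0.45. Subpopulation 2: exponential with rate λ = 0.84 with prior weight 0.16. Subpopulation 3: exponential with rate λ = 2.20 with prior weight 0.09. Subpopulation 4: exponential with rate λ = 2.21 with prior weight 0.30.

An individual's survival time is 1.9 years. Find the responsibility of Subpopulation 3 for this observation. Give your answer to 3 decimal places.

0.024

Posterior ∝ prior × likelihood, so P(k | x) ∝ w_k f_k(x); normalise over all components.
Evaluate each component's likelihood at the observed value:
  f_1 = 0.193431
  f_2 = 0.170273
  f_3 = 0.0336567
  f_4 = 0.0331734
Multiply by the mixture weights:
  w_1·f_1 = 0.45 × 0.193431 = 0.0870437
  w_2·f_2 = 0.16 × 0.170273 = 0.0272436
  w_3·f_3 = 0.09 × 0.0336567 = 0.0030291
  w_4·f_4 = 0.30 × 0.0331734 = 0.00995201
Marginal: 0.0870437 + 0.0272436 + 0.0030291 + 0.00995201 = 0.127268
So the posterior for Subpopulation 3 is 0.0030291 / 0.127268 ≈ 0.024.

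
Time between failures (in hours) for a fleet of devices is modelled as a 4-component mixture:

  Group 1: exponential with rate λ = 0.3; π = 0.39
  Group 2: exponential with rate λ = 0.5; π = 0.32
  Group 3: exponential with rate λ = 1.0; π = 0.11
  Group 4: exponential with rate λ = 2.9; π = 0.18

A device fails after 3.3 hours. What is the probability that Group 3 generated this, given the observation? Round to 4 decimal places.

The responsibility of component k is P(Z=k) f_k(x) divided by Σ_j P(Z=j) f_j(x).
Component likelihoods at x = 3.3 hours:
  L_1 = 0.111473
  L_2 = 0.096025
  L_3 = 0.0368832
  L_4 = 0.000202395
Unnormalised posteriors:
  P(Z=1)·L_1 = 0.39 × 0.111473 = 0.0434745
  P(Z=2)·L_2 = 0.32 × 0.096025 = 0.030728
  P(Z=3)·L_3 = 0.11 × 0.0368832 = 0.00405715
  P(Z=4)·L_4 = 0.18 × 0.000202395 = 3.64311e-05
Normaliser: 0.0434745 + 0.030728 + 0.00405715 + 3.64311e-05 = 0.078296
P(Group 3 | data) ≈ 0.0518

0.0518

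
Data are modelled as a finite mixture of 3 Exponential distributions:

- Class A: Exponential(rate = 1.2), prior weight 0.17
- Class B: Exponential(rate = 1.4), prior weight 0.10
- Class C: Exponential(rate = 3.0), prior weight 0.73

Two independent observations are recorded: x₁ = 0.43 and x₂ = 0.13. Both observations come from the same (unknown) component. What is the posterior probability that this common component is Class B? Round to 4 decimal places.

0.0622

By Bayes' theorem, P(k | x) = P(Z=k) f_k(x) / Σ_j P(Z=j) f_j(x).
Since both observations come from the same component, the likelihood for component k is f_k(x₁)·f_k(x₂).
  f_A = [0.716284] × [1.02667] = 0.735388
  f_B = [0.766801] × [1.16704] = 0.894889
  f_C = [0.825812] × [2.03117] = 1.67737
Weight by the priors:
  P(Z=A)·f_A = 0.17 × 0.735388 = 0.125016
  P(Z=B)·f_B = 0.10 × 0.894889 = 0.0894889
  P(Z=C)·f_C = 0.73 × 1.67737 = 1.22448
Denominator: 0.125016 + 0.0894889 + 1.22448 = 1.43898
Responsibility of Class B: 0.0894889 / 1.43898 ≈ 0.0622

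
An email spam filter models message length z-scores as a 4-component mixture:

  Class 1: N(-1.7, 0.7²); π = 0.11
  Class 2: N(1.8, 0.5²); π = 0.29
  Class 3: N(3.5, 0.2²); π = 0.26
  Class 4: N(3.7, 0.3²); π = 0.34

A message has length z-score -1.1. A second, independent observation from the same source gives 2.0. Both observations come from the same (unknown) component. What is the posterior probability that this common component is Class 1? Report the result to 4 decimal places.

P(component k | x) = w_k·f_k(x) / marginal(x), where marginal(x) = Σ_j w_j·f_j(x).
Since both observations come from the same component, the likelihood for component k is f_k(x₁)·f_k(x₂).
  L_1 = [0.394707] × [4.88634e-07] = 1.92868e-07
  L_2 = [3.95464e-08] × [0.73654] = 2.91275e-08
  L_3 = [2.68528e-115] × [1.21716e-12] = 3.26842e-127
  L_4 = [3.42054e-56] × [1.41563e-07] = 4.84222e-63
Prior × likelihood for each component:
  w_1·L_1 = 0.11 × 1.92868e-07 = 2.12154e-08
  w_2·L_2 = 0.29 × 2.91275e-08 = 8.44698e-09
  w_3·L_3 = 0.26 × 3.26842e-127 = 8.49788e-128
  w_4·L_4 = 0.34 × 4.84222e-63 = 1.64636e-63
Marginal: 2.12154e-08 + 8.44698e-09 + 8.49788e-128 + 1.64636e-63 = 2.96624e-08
P(Class 1 | data) = 2.12154e-08 / 2.96624e-08 ≈ 0.7152

0.7152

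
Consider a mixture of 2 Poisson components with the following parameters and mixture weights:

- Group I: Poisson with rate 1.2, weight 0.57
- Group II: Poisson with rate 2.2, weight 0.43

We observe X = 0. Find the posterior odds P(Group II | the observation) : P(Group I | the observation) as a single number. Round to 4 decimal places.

0.2775

Only the two components matter; the odds are (P(Z=i) f_i(x)) / (P(Z=j) f_j(x)).
Evaluate each component's likelihood at the observed value:
  L_I = 0.301194
  L_II = 0.110803
Posterior odds = (P(Z=II)·L_II) / (P(Z=I)·L_I) = (0.43·0.110803) / (0.57·0.301194) = 0.0476454 / 0.171681 ≈ 0.2775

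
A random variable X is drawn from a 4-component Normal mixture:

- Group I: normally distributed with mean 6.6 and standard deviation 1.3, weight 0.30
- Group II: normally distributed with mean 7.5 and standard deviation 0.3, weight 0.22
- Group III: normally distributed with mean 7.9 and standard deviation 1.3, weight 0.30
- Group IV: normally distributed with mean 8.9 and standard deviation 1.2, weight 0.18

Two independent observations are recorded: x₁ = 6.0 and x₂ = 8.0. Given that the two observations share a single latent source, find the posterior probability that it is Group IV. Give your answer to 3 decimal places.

0.033

Apply Bayes' rule: the posterior for each component is proportional to its prior times its likelihood at x.
Since both observations come from the same component, the likelihood for component k is f_k(x₁)·f_k(x₂).
  f_I = [(1/(1.3·√(2π)))·exp(−(6.0−6.6)²/(2·1.3²)) = 0.306879·exp(-0.10651) = 0.275874] × [0.171841] = 0.0474065
  f_II = [(1/(0.3·√(2π)))·exp(−(6.0−7.5)²/(2·0.3²)) = 1.329808·exp(-12.50000) = 4.95573e-06] × [0.33159] = 1.64327e-06
  f_III = [(1/(1.3·√(2π)))·exp(−(6.0−7.9)²/(2·1.3²)) = 0.306879·exp(-1.06805) = 0.105468] × [0.305972] = 0.0322702
  f_IV = [(1/(1.2·√(2π)))·exp(−(6.0−8.9)²/(2·1.2²)) = 0.332452·exp(-2.92014) = 0.0179279] × [0.250948] = 0.00449896
Unnormalised posteriors:
  π_I·f_I = 0.30 × 0.0474065 = 0.0142219
  π_II·f_II = 0.22 × 1.64327e-06 = 3.6152e-07
  π_III·f_III = 0.30 × 0.0322702 = 0.00968106
  π_IV·f_IV = 0.18 × 0.00449896 = 0.000809813
Sum: 0.0142219 + 3.6152e-07 + 0.00968106 + 0.000809813 = 0.0247132
So the posterior for Group IV is 0.000809813 / 0.0247132 ≈ 0.033.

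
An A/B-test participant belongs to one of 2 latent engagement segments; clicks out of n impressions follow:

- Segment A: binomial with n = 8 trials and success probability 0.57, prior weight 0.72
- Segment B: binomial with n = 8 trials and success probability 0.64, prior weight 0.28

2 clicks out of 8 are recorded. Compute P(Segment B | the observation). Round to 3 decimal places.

Posterior ∝ prior × likelihood, so P(k | x) ∝ π_k f_k(x); normalise over all components.
Evaluate each component's likelihood at the observed value:
  p_A = 0.0575067
  p_B = 0.0249651
Weight by the priors:
  π_A·p_A = 0.72 × 0.0575067 = 0.0414048
  π_B·p_B = 0.28 × 0.0249651 = 0.00699022
Marginal: 0.0414048 + 0.00699022 = 0.048395
P(Segment B | the observation) = 0.00699022 / 0.048395 ≈ 0.144

0.144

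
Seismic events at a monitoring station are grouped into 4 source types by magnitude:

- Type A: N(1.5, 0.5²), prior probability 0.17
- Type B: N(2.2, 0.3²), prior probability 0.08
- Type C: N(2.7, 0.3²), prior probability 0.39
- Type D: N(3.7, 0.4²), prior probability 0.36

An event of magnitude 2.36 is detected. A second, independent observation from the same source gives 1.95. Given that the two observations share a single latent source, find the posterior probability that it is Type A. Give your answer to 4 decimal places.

The responsibility of component k is w_k f_k(x) divided by Σ_j w_j f_j(x).
Since both observations come from the same component, the likelihood for component k is f_k(x₁)·f_k(x₂).
  p_A = [0.181774] × [0.53217] = 0.0967347
  p_B = [1.15351] × [0.939706] = 1.08396
  p_C = [0.699641] × [0.0584277] = 0.0408784
  p_D = [0.00364683] × [6.95851e-05] = 2.53765e-07
Unnormalised posteriors:
  w_A·p_A = 0.17 × 0.0967347 = 0.0164449
  w_B·p_B = 0.08 × 1.08396 = 0.0867171
  w_C·p_C = 0.39 × 0.0408784 = 0.0159426
  w_D·p_D = 0.36 × 2.53765e-07 = 9.13553e-08
Marginal: 0.0164449 + 0.0867171 + 0.0159426 + 9.13553e-08 = 0.119105
P(Type A | x₁, x₂) = 0.0164449 / 0.119105 ≈ 0.1381

0.1381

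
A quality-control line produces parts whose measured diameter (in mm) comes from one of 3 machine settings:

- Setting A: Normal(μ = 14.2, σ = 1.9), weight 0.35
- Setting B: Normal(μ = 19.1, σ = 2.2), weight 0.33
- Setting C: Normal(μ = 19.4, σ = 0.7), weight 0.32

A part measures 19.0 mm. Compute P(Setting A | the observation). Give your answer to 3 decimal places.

0.014

Apply Bayes' rule: the posterior for each component is proportional to its prior times its likelihood at x.
Evaluate each component's likelihood at the observed value:
  p_A = 0.00863503
  p_B = 0.18115
  p_C = 0.484068
Unnormalised posteriors:
  w_A·p_A = 0.35 × 0.00863503 = 0.00302226
  w_B·p_B = 0.33 × 0.18115 = 0.0597796
  w_C·p_C = 0.32 × 0.484068 = 0.154902
Normaliser: 0.00302226 + 0.0597796 + 0.154902 = 0.217704
Responsibility of Setting A: 0.00302226 / 0.217704 ≈ 0.014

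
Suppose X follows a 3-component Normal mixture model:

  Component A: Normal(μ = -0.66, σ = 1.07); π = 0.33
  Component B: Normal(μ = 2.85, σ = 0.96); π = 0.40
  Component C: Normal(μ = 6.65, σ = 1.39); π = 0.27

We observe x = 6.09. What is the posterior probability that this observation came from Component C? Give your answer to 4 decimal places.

P(component k | x) = P(Z=k)·f_k(x) / marginal(x), where marginal(x) = Σ_j P(Z=j)·f_j(x).
Component likelihoods at x = 6.09:
  L_A = (1/(1.07·√(2π)))·exp(−(6.09−-0.66)²/(2·1.07²)) = 0.372843·exp(-19.89803) = 8.50988e-10
  L_B = (1/(0.96·√(2π)))·exp(−(6.09−2.85)²/(2·0.96²)) = 0.415565·exp(-5.69531) = 0.001397
  L_C = (1/(1.39·√(2π)))·exp(−(6.09−6.65)²/(2·1.39²)) = 0.287009·exp(-0.08116) = 0.264637
Prior × likelihood for each component:
  P(Z=A)·L_A = 0.33 × 8.50988e-10 = 2.80826e-10
  P(Z=B)·L_B = 0.40 × 0.001397 = 0.0005588
  P(Z=C)·L_C = 0.27 × 0.264637 = 0.0714519
Marginal: 2.80826e-10 + 0.0005588 + 0.0714519 = 0.0720107
So the posterior for Component C is 0.0714519 / 0.0720107 ≈ 0.9922.

0.9922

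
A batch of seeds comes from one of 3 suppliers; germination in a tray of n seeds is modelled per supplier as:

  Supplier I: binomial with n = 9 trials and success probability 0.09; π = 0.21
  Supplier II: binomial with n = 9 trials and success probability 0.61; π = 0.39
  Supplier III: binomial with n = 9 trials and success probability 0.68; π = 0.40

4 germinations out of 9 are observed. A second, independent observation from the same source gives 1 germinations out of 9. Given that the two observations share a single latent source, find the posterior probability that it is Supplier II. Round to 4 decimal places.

Apply Bayes' rule: the posterior for each component is proportional to its prior times its likelihood at x.
Since both observations come from the same component, the likelihood for component k is f_k(x₁)·f_k(x₂).
  f_I = [C(9,4)·0.09^4·0.91^5 = 126·6.561e-05·0.624032 = 0.00515879] × [0.380905] = 0.00196501
  f_II = [C(9,4)·0.61^4·0.39^5 = 126·0.138458·0.00902242 = 0.157403] × [0.00293825] = 0.00046249
  f_III = [C(9,4)·0.68^4·0.32^5 = 126·0.213814·0.00335544 = 0.0903974] × [0.000672901] = 6.08285e-05
Weight by the priors:
  w_I·f_I = 0.21 × 0.00196501 = 0.000412651
  w_II·f_II = 0.39 × 0.00046249 = 0.000180371
  w_III·f_III = 0.40 × 6.08285e-05 = 2.43314e-05
Sum: 0.000412651 + 0.000180371 + 2.43314e-05 = 0.000617354
Responsibility of Supplier II: 0.000180371 / 0.000617354 ≈ 0.2922

0.2922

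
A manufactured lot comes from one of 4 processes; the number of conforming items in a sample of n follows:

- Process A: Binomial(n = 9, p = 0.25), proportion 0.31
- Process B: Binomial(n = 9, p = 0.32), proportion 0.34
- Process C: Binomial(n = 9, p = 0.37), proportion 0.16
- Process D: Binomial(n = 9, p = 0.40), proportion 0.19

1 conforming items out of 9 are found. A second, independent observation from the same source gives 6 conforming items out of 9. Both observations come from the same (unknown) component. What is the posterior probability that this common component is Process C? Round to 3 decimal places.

0.207

P(component k | x) = π_k·f_k(x) / marginal(x), where marginal(x) = Σ_j π_j·f_j(x).
Since both observations come from the same component, the likelihood for component k is f_k(x₁)·f_k(x₂).
  p_A = [C(9,1)·0.25^1·0.75^8 = 9·0.25·0.100113 = 0.225254] × [0.00865173] = 0.00194884
  p_B = [C(9,1)·0.32^1·0.68^8 = 9·0.32·0.0457163 = 0.131663] × [0.02836] = 0.00373396
  p_C = [C(9,1)·0.37^1·0.63^8 = 9·0.37·0.0248156 = 0.0826359] × [0.0538904] = 0.00445328
  p_D = [C(9,1)·0.40^1·0.60^8 = 9·0.4·0.0167962 = 0.0604662] × [0.0743178] = 0.00449371
Multiply by the mixture weights:
  π_A·p_A = 0.31 × 0.00194884 = 0.00060414
  π_B·p_B = 0.34 × 0.00373396 = 0.00126955
  π_C·p_C = 0.16 × 0.00445328 = 0.000712525
  π_D·p_D = 0.19 × 0.00449371 = 0.000853806
Evidence: 0.00060414 + 0.00126955 + 0.000712525 + 0.000853806 = 0.00344002
So the posterior for Process C is 0.000712525 / 0.00344002 ≈ 0.207.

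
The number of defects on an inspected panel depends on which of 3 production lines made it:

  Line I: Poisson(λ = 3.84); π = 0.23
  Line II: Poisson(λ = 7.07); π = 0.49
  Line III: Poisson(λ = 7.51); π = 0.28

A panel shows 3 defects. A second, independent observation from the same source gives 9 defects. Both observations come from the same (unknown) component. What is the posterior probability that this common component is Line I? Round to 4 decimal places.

0.1172

P(component k | x) = π_k·f_k(x) / marginal(x), where marginal(x) = Σ_j π_j·f_j(x).
Since both observations come from the same component, the likelihood for component k is f_k(x₁)·f_k(x₂).
  L_I = [0.202839] × [0.0107529] = 0.00218112
  L_II = [0.0500778] × [0.103407] = 0.00517839
  L_III = [0.038656] × [0.114669] = 0.00443263
Unnormalised posteriors:
  π_I·L_I = 0.23 × 0.00218112 = 0.000501657
  π_II·L_II = 0.49 × 0.00517839 = 0.00253741
  π_III·L_III = 0.28 × 0.00443263 = 0.00124114
Denominator: 0.000501657 + 0.00253741 + 0.00124114 = 0.0042802
So the posterior for Line I is 0.000501657 / 0.0042802 ≈ 0.1172.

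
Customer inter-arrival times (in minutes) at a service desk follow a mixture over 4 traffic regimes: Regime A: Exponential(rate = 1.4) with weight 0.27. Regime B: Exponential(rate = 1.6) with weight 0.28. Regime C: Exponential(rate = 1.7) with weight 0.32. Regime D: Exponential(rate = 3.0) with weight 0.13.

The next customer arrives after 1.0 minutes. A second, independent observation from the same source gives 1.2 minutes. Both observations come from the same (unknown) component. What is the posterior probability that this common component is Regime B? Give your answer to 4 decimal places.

0.3071

By Bayes' theorem, P(k | x) = π_k f_k(x) / Σ_j π_j f_j(x).
Since both observations come from the same component, the likelihood for component k is f_k(x₁)·f_k(x₂).
  p_A = [1.4·e^(−1.4·1.0) = 1.4·e^(−1.4000) = 0.345236] × [0.260924] = 0.0900801
  p_B = [1.6·e^(−1.6·1.0) = 1.6·e^(−1.6000) = 0.323034] × [0.234571] = 0.0757746
  p_C = [1.7·e^(−1.7·1.0) = 1.7·e^(−1.7000) = 0.310562] × [0.221049] = 0.0686494
  p_D = [3.0·e^(−3.0·1.0) = 3.0·e^(−3.0000) = 0.149361] × [0.0819712] = 0.0122433
Prior × likelihood for each component:
  π_A·p_A = 0.27 × 0.0900801 = 0.0243216
  π_B·p_B = 0.28 × 0.0757746 = 0.0212169
  π_C·p_C = 0.32 × 0.0686494 = 0.0219678
  π_D·p_D = 0.13 × 0.0122433 = 0.00159163
Marginal: 0.0243216 + 0.0212169 + 0.0219678 + 0.00159163 = 0.0690979
So the posterior for Regime B is 0.0212169 / 0.0690979 ≈ 0.3071.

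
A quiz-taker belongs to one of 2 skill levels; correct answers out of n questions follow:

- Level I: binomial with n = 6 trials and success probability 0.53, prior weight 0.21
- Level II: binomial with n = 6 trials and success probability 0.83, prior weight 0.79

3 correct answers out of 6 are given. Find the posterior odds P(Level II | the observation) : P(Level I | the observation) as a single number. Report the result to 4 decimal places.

Only the two components matter; the odds are (w_i f_i(x)) / (w_j f_j(x)).
Evaluate each component's likelihood at the observed value:
  p_I = 0.309137
  p_II = 0.0561838
0.0443852 / 0.0649188 ≈ 0.6837

0.6837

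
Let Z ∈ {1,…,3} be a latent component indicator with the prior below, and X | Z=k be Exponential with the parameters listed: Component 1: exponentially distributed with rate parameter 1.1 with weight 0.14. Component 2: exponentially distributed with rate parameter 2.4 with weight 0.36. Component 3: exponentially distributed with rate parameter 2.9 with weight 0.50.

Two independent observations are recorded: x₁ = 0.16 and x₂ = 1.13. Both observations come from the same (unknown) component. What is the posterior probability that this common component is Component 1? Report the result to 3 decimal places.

By Bayes' theorem, P(k | x) = π_k f_k(x) / Σ_j π_j f_j(x).
Since both observations come from the same component, the likelihood for component k is f_k(x₁)·f_k(x₂).
  f_1 = [0.92248] × [0.317369] = 0.292767
  f_2 = [1.63472] × [0.159369] = 0.260523
  f_3 = [1.82341] × [0.10945] = 0.199572
Weight by the priors:
  π_1·f_1 = 0.14 × 0.292767 = 0.0409873
  π_2·f_2 = 0.36 × 0.260523 = 0.0937884
  π_3·f_3 = 0.50 × 0.199572 = 0.0997862
Sum: 0.0409873 + 0.0937884 + 0.0997862 = 0.234562
So the posterior for Component 1 is 0.0409873 / 0.234562 ≈ 0.175.

0.175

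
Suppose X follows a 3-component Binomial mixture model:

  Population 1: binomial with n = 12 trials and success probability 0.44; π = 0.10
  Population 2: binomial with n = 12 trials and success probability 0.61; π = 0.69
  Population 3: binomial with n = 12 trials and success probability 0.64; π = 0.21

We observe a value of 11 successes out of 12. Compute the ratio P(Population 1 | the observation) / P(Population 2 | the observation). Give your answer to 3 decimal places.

0.006

Since P(k|x) ∝ π_k f_k(x), the posterior odds are π_i f_i(x) / (π_j f_j(x)).
Evaluate each component's likelihood at the observed value:
  f_1 = C(12,11)·0.44^11·0.56^1 = 12·0.000119668·0.56 = 0.000804172
  f_2 = C(12,11)·0.61^11·0.39^1 = 12·0.00435139·0.39 = 0.0203645
  f_3 = C(12,11)·0.64^11·0.36^1 = 12·0.0073787·0.36 = 0.031876
Posterior odds = (π_1·f_1) / (π_2·f_2) = (0.10·0.000804172) / (0.69·0.0203645) = 8.04172e-05 / 0.0140515 ≈ 0.006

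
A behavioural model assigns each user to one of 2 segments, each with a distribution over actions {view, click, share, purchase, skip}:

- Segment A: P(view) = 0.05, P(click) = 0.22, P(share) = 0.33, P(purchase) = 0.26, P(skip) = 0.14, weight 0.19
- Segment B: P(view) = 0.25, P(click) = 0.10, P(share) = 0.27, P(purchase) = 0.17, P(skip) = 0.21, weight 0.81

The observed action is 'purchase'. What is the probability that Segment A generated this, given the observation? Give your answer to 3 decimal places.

Apply Bayes' rule: the posterior for each component is proportional to its prior times its likelihood at x.
Evaluate each component's likelihood at the observed value:
  L_A = P(purchase | comp) = 0.26
  L_B = P(purchase | comp) = 0.17
Weight by the priors:
  P(Z=A)·L_A = 0.19 × 0.26 = 0.0494
  P(Z=B)·L_B = 0.81 × 0.17 = 0.1377
Marginal: 0.0494 + 0.1377 = 0.1871
P(Segment A | 'purchase') = 0.0494 / 0.1871 ≈ 0.264

0.264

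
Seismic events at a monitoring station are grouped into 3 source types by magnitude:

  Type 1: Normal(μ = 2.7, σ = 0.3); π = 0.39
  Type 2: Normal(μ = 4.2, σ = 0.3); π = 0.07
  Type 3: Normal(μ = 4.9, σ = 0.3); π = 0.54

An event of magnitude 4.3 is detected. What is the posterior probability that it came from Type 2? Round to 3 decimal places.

0.475

Posterior ∝ prior × likelihood, so P(k | x) ∝ π_k f_k(x); normalise over all components.
Evaluate each component's likelihood at the observed value:
  L_1 = 8.85434e-07
  L_2 = 1.25794
  L_3 = 0.17997
Weight by the priors:
  π_1·L_1 = 0.39 × 8.85434e-07 = 3.45319e-07
  π_2·L_2 = 0.07 × 1.25794 = 0.0880561
  π_3·L_3 = 0.54 × 0.17997 = 0.0971837
Normaliser: 3.45319e-07 + 0.0880561 + 0.0971837 = 0.18524
P(Type 2 | 4.3) = 0.0880561 / 0.18524 ≈ 0.475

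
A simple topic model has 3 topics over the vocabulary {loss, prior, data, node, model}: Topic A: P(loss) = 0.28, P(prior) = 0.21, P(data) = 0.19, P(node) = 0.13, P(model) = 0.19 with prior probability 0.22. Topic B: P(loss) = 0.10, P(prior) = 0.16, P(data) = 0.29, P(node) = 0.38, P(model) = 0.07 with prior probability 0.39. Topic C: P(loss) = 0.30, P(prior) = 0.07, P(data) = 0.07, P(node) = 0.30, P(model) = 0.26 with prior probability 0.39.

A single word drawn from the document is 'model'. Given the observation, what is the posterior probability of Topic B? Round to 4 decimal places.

0.1601

The responsibility of component k is π_k f_k(x) divided by Σ_j π_j f_j(x).
Component likelihoods at x = 'model':
  p_A = P(model | comp) = 0.19
  p_B = P(model | comp) = 0.07
  p_C = P(model | comp) = 0.26
Unnormalised posteriors:
  π_A·p_A = 0.22 × 0.19 = 0.0418
  π_B·p_B = 0.39 × 0.07 = 0.0273
  π_C·p_C = 0.39 × 0.26 = 0.1014
Normaliser: 0.0418 + 0.0273 + 0.1014 = 0.1705
P(Topic B | x) ≈ 0.1601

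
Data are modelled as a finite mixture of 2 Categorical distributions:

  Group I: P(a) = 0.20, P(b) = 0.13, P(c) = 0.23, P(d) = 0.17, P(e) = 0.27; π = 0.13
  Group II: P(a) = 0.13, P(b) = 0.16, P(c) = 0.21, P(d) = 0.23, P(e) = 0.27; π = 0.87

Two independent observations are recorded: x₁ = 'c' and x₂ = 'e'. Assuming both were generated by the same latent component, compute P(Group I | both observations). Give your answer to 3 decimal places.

P(component k | x) = π_k·f_k(x) / marginal(x), where marginal(x) = Σ_j π_j·f_j(x).
Since both observations come from the same component, the likelihood for component k is f_k(x₁)·f_k(x₂).
  L_I = [0.23] × [0.27] = 0.0621
  L_II = [0.21] × [0.27] = 0.0567
Prior × likelihood for each component:
  π_I·L_I = 0.13 × 0.0621 = 0.008073
  π_II·L_II = 0.87 × 0.0567 = 0.049329
Normaliser: 0.008073 + 0.049329 = 0.057402
So the posterior for Group I is 0.008073 / 0.057402 ≈ 0.141.

0.141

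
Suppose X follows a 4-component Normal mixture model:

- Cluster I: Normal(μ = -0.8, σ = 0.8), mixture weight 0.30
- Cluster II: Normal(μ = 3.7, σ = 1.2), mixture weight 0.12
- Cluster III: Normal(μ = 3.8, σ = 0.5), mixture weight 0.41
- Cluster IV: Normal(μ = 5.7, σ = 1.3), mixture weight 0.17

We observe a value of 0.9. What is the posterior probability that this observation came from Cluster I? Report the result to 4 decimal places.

0.8538

By Bayes' theorem, P(k | x) = π_k f_k(x) / Σ_j π_j f_j(x).
Component likelihoods at x = 0.9:
  f_I = (1/(0.8·√(2π)))·exp(−(0.9−-0.8)²/(2·0.8²)) = 0.498678·exp(-2.25781) = 0.0521512
  f_II = (1/(1.2·√(2π)))·exp(−(0.9−3.7)²/(2·1.2²)) = 0.332452·exp(-2.72222) = 0.0218516
  f_III = (1/(0.5·√(2π)))·exp(−(0.9−3.8)²/(2·0.5²)) = 0.797885·exp(-16.82000) = 3.95464e-08
  f_IV = (1/(1.3·√(2π)))·exp(−(0.9−5.7)²/(2·1.3²)) = 0.306879·exp(-6.81657) = 0.000336178
Multiply by the mixture weights:
  π_I·f_I = 0.30 × 0.0521512 = 0.0156454
  π_II·f_II = 0.12 × 0.0218516 = 0.00262219
  π_III·f_III = 0.41 × 3.95464e-08 = 1.6214e-08
  π_IV·f_IV = 0.17 × 0.000336178 = 5.71502e-05
Evidence: 0.0156454 + 0.00262219 + 1.6214e-08 + 5.71502e-05 = 0.0183247
So the posterior for Cluster I is 0.0156454 / 0.0183247 ≈ 0.8538.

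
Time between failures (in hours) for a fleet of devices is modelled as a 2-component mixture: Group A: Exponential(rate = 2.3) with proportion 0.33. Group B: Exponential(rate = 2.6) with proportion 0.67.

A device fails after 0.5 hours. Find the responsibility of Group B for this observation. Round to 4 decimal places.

Apply Bayes' rule: the posterior for each component is proportional to its prior times its likelihood at x.
Component likelihoods at x = 0.5 hours:
  f_A = 2.3·e^(−2.3·0.5) = 2.3·e^(−1.1500) = 0.728265
  f_B = 2.6·e^(−2.6·0.5) = 2.6·e^(−1.3000) = 0.708583
Prior × likelihood for each component:
  w_A·f_A = 0.33 × 0.728265 = 0.240327
  w_B·f_B = 0.67 × 0.708583 = 0.47475
Marginal: 0.240327 + 0.47475 = 0.715078
P(Group B | x) ≈ 0.6639

0.6639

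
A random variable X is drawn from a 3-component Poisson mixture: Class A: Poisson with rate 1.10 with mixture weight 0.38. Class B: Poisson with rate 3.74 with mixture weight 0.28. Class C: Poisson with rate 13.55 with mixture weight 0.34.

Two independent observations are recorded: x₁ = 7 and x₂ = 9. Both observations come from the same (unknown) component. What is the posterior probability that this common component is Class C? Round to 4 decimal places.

0.7633

Apply Bayes' rule: the posterior for each component is proportional to its prior times its likelihood at x.
Since both observations come from the same component, the likelihood for component k is f_k(x₁)·f_k(x₂).
  p_A = [e^(−1.10)·1.10^7/7! = 0.000128705] × [2.16295e-06] = 2.78382e-10
  p_B = [e^(−3.74)·3.74^7/7! = 0.0482402] × [0.00937174] = 0.000452095
  p_C = [e^(−13.55)·13.55^7/7! = 0.0216997] × [0.0553351] = 0.00120076
Unnormalised posteriors:
  π_A·p_A = 0.38 × 2.78382e-10 = 1.05785e-10
  π_B·p_B = 0.28 × 0.000452095 = 0.000126586
  π_C·p_C = 0.34 × 0.00120076 = 0.000408257
Sum: 1.05785e-10 + 0.000126586 + 0.000408257 = 0.000534844
Responsibility of Class C: 0.000408257 / 0.000534844 ≈ 0.7633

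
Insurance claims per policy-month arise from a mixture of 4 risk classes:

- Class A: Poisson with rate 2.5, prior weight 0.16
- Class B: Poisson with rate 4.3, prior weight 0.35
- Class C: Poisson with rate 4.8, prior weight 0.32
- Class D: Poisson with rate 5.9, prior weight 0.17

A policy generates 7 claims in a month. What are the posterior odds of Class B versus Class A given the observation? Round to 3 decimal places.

16.103

Posterior odds = (P(Z=i) f_i(x)) / (P(Z=j) f_j(x)); the normalising sum cancels.
Poisson probabilities:
  L_A = e^(−2.5)·2.5^7/7! = 0.00994062
  L_B = e^(−4.3)·4.3^7/7! = 0.0731783
  L_C = e^(−4.8)·4.8^7/7! = 0.0958616
  L_D = e^(−5.9)·5.9^7/7! = 0.135268
Posterior odds = (P(Z=B)·L_B) / (P(Z=A)·L_A) = (0.35·0.0731783) / (0.16·0.00994062) = 0.0256124 / 0.0015905 ≈ 16.103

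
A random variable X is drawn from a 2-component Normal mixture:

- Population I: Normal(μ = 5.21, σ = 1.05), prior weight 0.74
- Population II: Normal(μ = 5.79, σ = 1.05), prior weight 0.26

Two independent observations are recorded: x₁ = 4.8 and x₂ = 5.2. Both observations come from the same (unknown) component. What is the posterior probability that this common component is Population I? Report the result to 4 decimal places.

0.8281

Posterior ∝ prior × likelihood, so P(k | x) ∝ w_k f_k(x); normalise over all components.
Since both observations come from the same component, the likelihood for component k is f_k(x₁)·f_k(x₂).
  p_I = [(1/(1.05·√(2π)))·exp(−(4.8−5.21)²/(2·1.05²)) = 0.379945·exp(-0.07624) = 0.352056] × [0.379928] = 0.133756
  p_II = [(1/(1.05·√(2π)))·exp(−(4.8−5.79)²/(2·1.05²)) = 0.379945·exp(-0.44449) = 0.243602] × [0.324459] = 0.0790389
Unnormalised posteriors:
  w_I·p_I = 0.74 × 0.133756 = 0.0989794
  w_II·p_II = 0.26 × 0.0790389 = 0.0205501
Normaliser: 0.0989794 + 0.0205501 = 0.119529
So the posterior for Population I is 0.0989794 / 0.119529 ≈ 0.8281.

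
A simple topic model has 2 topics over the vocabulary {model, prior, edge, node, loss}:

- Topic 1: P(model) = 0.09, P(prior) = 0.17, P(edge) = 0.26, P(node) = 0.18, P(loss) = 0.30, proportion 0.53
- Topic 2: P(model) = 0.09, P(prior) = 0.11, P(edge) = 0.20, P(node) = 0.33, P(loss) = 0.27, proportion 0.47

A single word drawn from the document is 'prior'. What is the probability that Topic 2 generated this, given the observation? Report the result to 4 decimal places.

Apply Bayes' rule: the posterior for each component is proportional to its prior times its likelihood at x.
Categorical probabilities:
  L_1 = P(prior | comp) = 0.17
  L_2 = P(prior | comp) = 0.11
Multiply by the mixture weights:
  π_1·L_1 = 0.53 × 0.17 = 0.0901
  π_2·L_2 = 0.47 × 0.11 = 0.0517
Sum: 0.0901 + 0.0517 = 0.1418
So the posterior for Topic 2 is 0.0517 / 0.1418 ≈ 0.3646.

0.3646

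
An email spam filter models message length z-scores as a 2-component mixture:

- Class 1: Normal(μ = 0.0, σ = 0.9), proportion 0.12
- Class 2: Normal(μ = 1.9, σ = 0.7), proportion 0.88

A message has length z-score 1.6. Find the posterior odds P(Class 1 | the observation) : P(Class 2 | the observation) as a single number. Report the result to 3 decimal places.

Since P(k|x) ∝ π_k f_k(x), the posterior odds are π_i f_i(x) / (π_j f_j(x)).
Evaluate each component's likelihood at the observed value:
  p_1 = 0.0912799
  p_2 = 0.51991
0.0109536 / 0.45752 ≈ 0.024

0.024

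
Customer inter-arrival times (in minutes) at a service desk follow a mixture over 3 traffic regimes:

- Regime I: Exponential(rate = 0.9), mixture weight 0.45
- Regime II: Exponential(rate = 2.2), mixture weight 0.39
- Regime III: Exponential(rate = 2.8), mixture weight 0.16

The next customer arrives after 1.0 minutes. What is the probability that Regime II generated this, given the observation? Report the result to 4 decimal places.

0.3313

P(component k | x) = w_k·f_k(x) / marginal(x), where marginal(x) = Σ_j w_j·f_j(x).
Component likelihoods at x = 1.0 minutes:
  p_I = 0.365913
  p_II = 0.243767
  p_III = 0.170268
Prior × likelihood for each component:
  w_I·p_I = 0.45 × 0.365913 = 0.164661
  w_II·p_II = 0.39 × 0.243767 = 0.0950691
  w_III·p_III = 0.16 × 0.170268 = 0.0272429
Marginal: 0.164661 + 0.0950691 + 0.0272429 = 0.286973
So the posterior for Regime II is 0.0950691 / 0.286973 ≈ 0.3313.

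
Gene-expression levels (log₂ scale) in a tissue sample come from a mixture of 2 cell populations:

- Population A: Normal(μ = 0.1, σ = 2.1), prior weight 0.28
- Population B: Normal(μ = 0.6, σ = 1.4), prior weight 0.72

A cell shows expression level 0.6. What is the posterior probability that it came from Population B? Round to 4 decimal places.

By Bayes' theorem, P(k | x) = w_k f_k(x) / Σ_j w_j f_j(x).
Normal densities:
  L_A = (1/(2.1·√(2π)))·exp(−(0.6−0.1)²/(2·2.1²)) = 0.189973·exp(-0.02834) = 0.184663
  L_B = (1/(1.4·√(2π)))·exp(−(0.6−0.6)²/(2·1.4²)) = 0.284959·exp(-0.00000) = 0.284959
Weight by the priors:
  w_A·L_A = 0.28 × 0.184663 = 0.0517058
  w_B·L_B = 0.72 × 0.284959 = 0.20517
Normaliser: 0.0517058 + 0.20517 = 0.256876
So the posterior for Population B is 0.20517 / 0.256876 ≈ 0.7987.

0.7987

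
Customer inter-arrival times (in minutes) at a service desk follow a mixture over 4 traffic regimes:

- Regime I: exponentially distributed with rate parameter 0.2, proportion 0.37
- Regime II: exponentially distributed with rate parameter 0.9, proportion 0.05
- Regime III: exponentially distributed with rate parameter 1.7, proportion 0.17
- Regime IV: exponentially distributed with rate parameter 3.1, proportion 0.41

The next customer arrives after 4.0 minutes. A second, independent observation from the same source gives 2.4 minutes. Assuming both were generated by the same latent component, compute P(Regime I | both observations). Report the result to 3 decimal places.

0.968

Apply Bayes' rule: the posterior for each component is proportional to its prior times its likelihood at x.
Since both observations come from the same component, the likelihood for component k is f_k(x₁)·f_k(x₂).
  f_I = [0.0898658] × [0.123757] = 0.0111215
  f_II = [0.0245914] × [0.103793] = 0.0025524
  f_III = [0.00189342] × [0.0287427] = 5.44219e-05
  f_IV = [1.27676e-05] × [0.00182058] = 2.32445e-08
Unnormalised posteriors:
  w_I·f_I = 0.37 × 0.0111215 = 0.00411495
  w_II·f_II = 0.05 × 0.0025524 = 0.00012762
  w_III·f_III = 0.17 × 5.44219e-05 = 9.25173e-06
  w_IV·f_IV = 0.41 × 2.32445e-08 = 9.53026e-09
Normaliser: 0.00411495 + 0.00012762 + 9.25173e-06 + 9.53026e-09 = 0.00425183
So the posterior for Regime I is 0.00411495 / 0.00425183 ≈ 0.968.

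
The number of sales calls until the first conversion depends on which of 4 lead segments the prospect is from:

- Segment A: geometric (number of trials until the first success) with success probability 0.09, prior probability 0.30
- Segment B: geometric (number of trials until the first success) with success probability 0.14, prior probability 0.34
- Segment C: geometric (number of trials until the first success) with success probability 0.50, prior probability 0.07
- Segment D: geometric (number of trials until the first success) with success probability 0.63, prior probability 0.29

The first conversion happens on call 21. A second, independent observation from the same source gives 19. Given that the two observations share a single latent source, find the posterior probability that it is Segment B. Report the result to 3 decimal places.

Posterior ∝ prior × likelihood, so P(k | x) ∝ π_k f_k(x); normalise over all components.
Since both observations come from the same component, the likelihood for component k is f_k(x₁)·f_k(x₂).
  L_A = [0.013648] × [0.0164812] = 0.000224935
  L_B = [0.00685641] × [0.00927044] = 6.3562e-05
  L_C = [4.76837e-07] × [1.90735e-06] = 9.09495e-13
  L_D = [1.45672e-09] × [1.06407e-08] = 1.55005e-17
Unnormalised posteriors:
  π_A·L_A = 0.30 × 0.000224935 = 6.74806e-05
  π_B·L_B = 0.34 × 6.3562e-05 = 2.16111e-05
  π_C·L_C = 0.07 × 9.09495e-13 = 6.36646e-14
  π_D·L_D = 0.29 × 1.55005e-17 = 4.49515e-18
Sum: 6.74806e-05 + 2.16111e-05 + 6.36646e-14 + 4.49515e-18 = 8.90917e-05
So the posterior for Segment B is 2.16111e-05 / 8.90917e-05 ≈ 0.243.

0.243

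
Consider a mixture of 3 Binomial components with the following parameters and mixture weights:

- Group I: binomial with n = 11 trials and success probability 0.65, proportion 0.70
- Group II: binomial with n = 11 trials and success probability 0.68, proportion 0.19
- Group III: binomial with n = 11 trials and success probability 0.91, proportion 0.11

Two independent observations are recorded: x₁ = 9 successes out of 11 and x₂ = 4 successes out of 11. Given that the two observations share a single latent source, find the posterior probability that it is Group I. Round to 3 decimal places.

P(component k | x) = P(Z=k)·f_k(x) / marginal(x), where marginal(x) = Σ_j P(Z=j)·f_j(x).
Since both observations come from the same component, the likelihood for component k is f_k(x₁)·f_k(x₂).
  L_I = [C(11,9)·0.65^9·0.35^2 = 55·0.0207119·0.1225 = 0.139547] × [0.0379004] = 0.00528887
  L_II = [C(11,9)·0.68^9·0.32^2 = 55·0.0310871·0.1024 = 0.175083] × [0.0242437] = 0.00424465
  L_III = [C(11,9)·0.91^9·0.09^2 = 55·0.42793·0.0081 = 0.190643] × [1.08237e-05] = 2.06347e-06
Multiply by the mixture weights:
  P(Z=I)·L_I = 0.70 × 0.00528887 = 0.00370221
  P(Z=II)·L_II = 0.19 × 0.00424465 = 0.000806484
  P(Z=III)·L_III = 0.11 × 2.06347e-06 = 2.26981e-07
Sum: 0.00370221 + 0.000806484 + 2.26981e-07 = 0.00450892
P(Group I | x) ≈ 0.821

0.821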